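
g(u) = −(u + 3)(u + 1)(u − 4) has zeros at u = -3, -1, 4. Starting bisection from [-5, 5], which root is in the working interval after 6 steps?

4

midpoint 0: g = 12 > 0 → [0, 5]
midpoint 2.5: g = 28.875 > 0 → [2.5, 5]
midpoint 3.75: g = 8.015625 > 0 → [3.75, 5]
midpoint 4.375: g = -14.8652 < 0 → [3.75, 4.375]
midpoint 4.0625: g = -2.2346 < 0 → [3.75, 4.0625]
midpoint 3.90625: g = 3.1766 > 0 → [3.90625, 4.0625]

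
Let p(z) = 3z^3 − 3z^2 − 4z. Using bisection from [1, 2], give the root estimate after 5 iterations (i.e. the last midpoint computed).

1.78125

midpoint 1.5: p = -2.625 < 0 → [1.5, 2]
midpoint 1.75: p = -0.109375 < 0 → [1.75, 2]
midpoint 1.875: p = 1.728516 > 0 → [1.75, 1.875]
midpoint 1.8125: p = 0.7576 > 0 → [1.75, 1.8125]
midpoint 1.78125: p = 0.3114 > 0 → [1.75, 1.78125]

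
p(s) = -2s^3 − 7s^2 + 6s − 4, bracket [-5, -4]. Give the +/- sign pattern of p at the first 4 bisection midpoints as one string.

s = -4.5 gives p = 9.5, positive; keep [-4.5, -4]
s = -4.25 gives p = -2.40625, negative; keep [-4.5, -4.25]
s = -4.375 gives p = 3.246094, positive; keep [-4.375, -4.25]
s = -4.3125 gives p = 0.3462, positive; keep [-4.3125, -4.25]

+-++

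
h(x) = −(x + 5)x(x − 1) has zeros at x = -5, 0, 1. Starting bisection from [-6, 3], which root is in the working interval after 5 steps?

-5

m = -1.5, h(m) = -13.125 (−); new bracket [-6, -1.5]
m = -3.75, h(m) = -22.265625 (−); new bracket [-6, -3.75]
m = -4.875, h(m) = -3.580078 (−); new bracket [-6, -4.875]
m = -5.4375, h(m) = 15.3142 (+); new bracket [-5.4375, -4.875]
m = -5.15625, h(m) = 4.9599 (+); new bracket [-5.15625, -4.875]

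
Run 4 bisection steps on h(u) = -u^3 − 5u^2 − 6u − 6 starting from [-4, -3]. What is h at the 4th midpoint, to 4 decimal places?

h(-3.5) = -3.375 < 0, so the root lies in [-4, -3.5]
h(-3.75) = -1.078125 < 0, so the root lies in [-4, -3.75]
h(-3.875) = 0.357422 > 0, so the root lies in [-3.875, -3.75]
h(-3.8125) = -0.3855 < 0, so the root lies in [-3.875, -3.8125]

-0.3855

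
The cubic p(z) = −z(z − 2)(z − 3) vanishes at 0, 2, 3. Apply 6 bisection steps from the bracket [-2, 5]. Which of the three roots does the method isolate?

m = 1.5, p(m) = -1.125 (−); new bracket [-2, 1.5]
m = -0.25, p(m) = 1.828125 (+); new bracket [-0.25, 1.5]
m = 0.625, p(m) = -2.041016 (−); new bracket [-0.25, 0.625]
m = 0.1875, p(m) = -0.9558 (−); new bracket [-0.25, 0.1875]
m = -0.03125, p(m) = 0.1924 (+); new bracket [-0.03125, 0.1875]
m = 0.078125, p(m) = -0.4387 (−); new bracket [-0.03125, 0.078125]

0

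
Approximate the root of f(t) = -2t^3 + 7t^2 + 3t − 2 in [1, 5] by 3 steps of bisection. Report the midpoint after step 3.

f(3) = 16 > 0, so the root lies in [3, 5]
f(4) = -6 < 0, so the root lies in [3, 4]
f(3.5) = 8.5 > 0, so the root lies in [3.5, 4]

3.5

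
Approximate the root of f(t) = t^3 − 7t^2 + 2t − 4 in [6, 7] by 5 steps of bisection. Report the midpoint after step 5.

t = 6.5 gives f = -12.125, negative; keep [6.5, 7]
t = 6.75 gives f = -1.890625, negative; keep [6.75, 7]
t = 6.875 gives f = 3.841797, positive; keep [6.75, 6.875]
t = 6.8125 gives f = 0.9231, positive; keep [6.75, 6.8125]
t = 6.78125 gives f = -0.4968, negative; keep [6.78125, 6.8125]

6.78125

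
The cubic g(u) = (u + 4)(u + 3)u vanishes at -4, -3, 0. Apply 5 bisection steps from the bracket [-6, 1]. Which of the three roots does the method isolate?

midpoint -2.5: g = -1.875 < 0 → [-2.5, 1]
midpoint -0.75: g = -5.484375 < 0 → [-0.75, 1]
midpoint 0.125: g = 1.611328 > 0 → [-0.75, 0.125]
midpoint -0.3125: g = -3.0969 < 0 → [-0.3125, 0.125]
midpoint -0.09375: g = -1.0643 < 0 → [-0.09375, 0.125]

0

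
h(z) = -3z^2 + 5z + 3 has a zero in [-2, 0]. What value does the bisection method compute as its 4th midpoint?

-0.375

m = -1, h(m) = -5 (−); new bracket [-1, 0]
m = -0.5, h(m) = -0.25 (−); new bracket [-0.5, 0]
m = -0.25, h(m) = 1.5625 (+); new bracket [-0.5, -0.25]
m = -0.375, h(m) = 0.7031 (+); new bracket [-0.5, -0.375]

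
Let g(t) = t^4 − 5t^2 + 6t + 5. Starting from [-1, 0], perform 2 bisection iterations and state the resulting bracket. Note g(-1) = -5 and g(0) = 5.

midpoint -0.5: g = 0.8125 > 0 → [-1, -0.5]
midpoint -0.75: g = -1.996094 < 0 → [-0.75, -0.5]

[-0.75, -0.5]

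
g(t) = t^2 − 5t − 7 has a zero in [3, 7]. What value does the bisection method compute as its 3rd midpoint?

midpoint 5: g = -7 < 0 → [5, 7]
midpoint 6: g = -1 < 0 → [6, 7]
midpoint 6.5: g = 2.75 > 0 → [6, 6.5]

6.5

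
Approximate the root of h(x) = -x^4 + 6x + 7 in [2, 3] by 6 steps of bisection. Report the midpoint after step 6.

x = 2.5 gives h = -17.0625, negative; keep [2, 2.5]
x = 2.25 gives h = -5.128906, negative; keep [2, 2.25]
x = 2.125 gives h = -0.640869, negative; keep [2, 2.125]
x = 2.0625 gives h = 1.2793, positive; keep [2.0625, 2.125]
x = 2.09375 gives h = 0.3449, positive; keep [2.09375, 2.125]
x = 2.109375 gives h = -0.1415, negative; keep [2.09375, 2.109375]

2.109375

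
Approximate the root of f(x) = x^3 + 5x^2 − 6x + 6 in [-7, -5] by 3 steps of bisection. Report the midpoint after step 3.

-6.25

m = -6, f(m) = 6 (+); new bracket [-7, -6]
m = -6.5, f(m) = -18.375 (−); new bracket [-6.5, -6]
m = -6.25, f(m) = -5.328125 (−); new bracket [-6.25, -6]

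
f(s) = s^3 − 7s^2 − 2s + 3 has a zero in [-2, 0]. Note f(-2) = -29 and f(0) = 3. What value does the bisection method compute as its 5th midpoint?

m = -1, f(m) = -3 (−); new bracket [-1, 0]
m = -0.5, f(m) = 2.125 (+); new bracket [-1, -0.5]
m = -0.75, f(m) = 0.140625 (+); new bracket [-1, -0.75]
m = -0.875, f(m) = -1.2793 (−); new bracket [-0.875, -0.75]
m = -0.8125, f(m) = -0.5325 (−); new bracket [-0.8125, -0.75]

-0.8125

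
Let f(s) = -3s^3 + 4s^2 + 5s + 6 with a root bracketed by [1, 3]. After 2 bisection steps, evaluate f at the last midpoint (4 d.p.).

-3.3750

midpoint 2: f = 8 > 0 → [2, 3]
midpoint 2.5: f = -3.375 < 0 → [2, 2.5]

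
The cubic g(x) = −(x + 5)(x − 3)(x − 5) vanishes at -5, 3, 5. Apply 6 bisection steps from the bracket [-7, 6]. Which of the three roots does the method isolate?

g(-0.5) = -86.625 < 0, so the root lies in [-7, -0.5]
g(-3.75) = -73.828125 < 0, so the root lies in [-7, -3.75]
g(-5.375) = 32.583984 > 0, so the root lies in [-5.375, -3.75]
g(-4.5625) = -31.6384 < 0, so the root lies in [-5.375, -4.5625]
g(-4.96875) = -2.4825 < 0, so the root lies in [-5.375, -4.96875]
g(-5.171875) = 14.2868 > 0, so the root lies in [-5.171875, -4.96875]

-5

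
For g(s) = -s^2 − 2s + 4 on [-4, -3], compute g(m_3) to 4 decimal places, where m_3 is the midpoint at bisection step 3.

0.4844

midpoint -3.5: g = -1.25 < 0 → [-3.5, -3]
midpoint -3.25: g = -0.0625 < 0 → [-3.25, -3]
midpoint -3.125: g = 0.484375 > 0 → [-3.25, -3.125]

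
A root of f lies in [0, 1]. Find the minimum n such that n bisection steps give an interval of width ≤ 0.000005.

Width after n steps is 1/2^n. Need 2^n ≥ 1/0.000005 = 200000.
2^17 = 131072 < 200000 ≤ 2^18 = 262144, so n = 18.

18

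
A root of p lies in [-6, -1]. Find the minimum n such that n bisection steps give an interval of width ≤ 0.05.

7

Width after n steps is 5/2^n. Need 2^n ≥ 5/0.05 = 100.
2^6 = 64 < 100 ≤ 2^7 = 128, so n = 7.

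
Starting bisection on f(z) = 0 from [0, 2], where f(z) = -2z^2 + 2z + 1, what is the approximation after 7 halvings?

m = 1, f(m) = 1 (+); new bracket [1, 2]
m = 1.5, f(m) = -0.5 (−); new bracket [1, 1.5]
m = 1.25, f(m) = 0.375 (+); new bracket [1.25, 1.5]
m = 1.375, f(m) = -0.0312 (−); new bracket [1.25, 1.375]
m = 1.3125, f(m) = 0.1797 (+); new bracket [1.3125, 1.375]
m = 1.34375, f(m) = 0.0762 (+); new bracket [1.34375, 1.375]
m = 1.359375, f(m) = 0.0229 (+); new bracket [1.359375, 1.375]

1.359375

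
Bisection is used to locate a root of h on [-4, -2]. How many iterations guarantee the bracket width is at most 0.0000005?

22

Width after n steps is 2/2^n. Need 2^n ≥ 2/0.0000005 = 4000000.
2^21 = 2097152 < 4000000 ≤ 2^22 = 4194304, so n = 22.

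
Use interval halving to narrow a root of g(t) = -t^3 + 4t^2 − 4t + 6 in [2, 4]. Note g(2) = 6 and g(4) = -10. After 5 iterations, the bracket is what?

[3.3125, 3.375]

g(3) = 3 > 0, so the root lies in [3, 4]
g(3.5) = -1.875 < 0, so the root lies in [3, 3.5]
g(3.25) = 0.921875 > 0, so the root lies in [3.25, 3.5]
g(3.375) = -0.3809 < 0, so the root lies in [3.25, 3.375]
g(3.3125) = 0.2937 > 0, so the root lies in [3.3125, 3.375]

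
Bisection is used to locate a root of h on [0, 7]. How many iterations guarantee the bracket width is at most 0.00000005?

Width after n steps is 7/2^n. Need 2^n ≥ 7/0.00000005 = 140000000.
2^27 = 134217728 < 140000000 ≤ 2^28 = 268435456, so n = 28.

28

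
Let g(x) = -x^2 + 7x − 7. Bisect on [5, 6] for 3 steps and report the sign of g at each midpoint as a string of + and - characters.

++-

midpoint 5.5: g = 1.25 > 0 → [5.5, 6]
midpoint 5.75: g = 0.1875 > 0 → [5.75, 6]
midpoint 5.875: g = -0.390625 < 0 → [5.75, 5.875]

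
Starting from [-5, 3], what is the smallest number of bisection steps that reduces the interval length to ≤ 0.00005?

Width after n steps is 8/2^n. Need 2^n ≥ 8/0.00005 = 160000.
2^17 = 131072 < 160000 ≤ 2^18 = 262144, so n = 18.

18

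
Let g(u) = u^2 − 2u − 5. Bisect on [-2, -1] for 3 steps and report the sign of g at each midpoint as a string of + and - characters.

g(-1.5) = 0.25 > 0, so the root lies in [-1.5, -1]
g(-1.25) = -0.9375 < 0, so the root lies in [-1.5, -1.25]
g(-1.375) = -0.359375 < 0, so the root lies in [-1.5, -1.375]

+--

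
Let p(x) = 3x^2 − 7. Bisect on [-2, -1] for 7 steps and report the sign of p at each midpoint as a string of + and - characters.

m = -1.5, p(m) = -0.25 (−); new bracket [-2, -1.5]
m = -1.75, p(m) = 2.1875 (+); new bracket [-1.75, -1.5]
m = -1.625, p(m) = 0.921875 (+); new bracket [-1.625, -1.5]
m = -1.5625, p(m) = 0.3242 (+); new bracket [-1.5625, -1.5]
m = -1.53125, p(m) = 0.0342 (+); new bracket [-1.53125, -1.5]
m = -1.515625, p(m) = -0.1086 (−); new bracket [-1.53125, -1.515625]
m = -1.5234375, p(m) = -0.0374 (−); new bracket [-1.53125, -1.5234375]

-++++--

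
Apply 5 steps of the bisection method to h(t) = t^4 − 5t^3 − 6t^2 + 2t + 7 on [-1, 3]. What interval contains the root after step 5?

m = 1, h(m) = -1 (−); new bracket [-1, 1]
m = 0, h(m) = 7 (+); new bracket [0, 1]
m = 0.5, h(m) = 5.9375 (+); new bracket [0.5, 1]
m = 0.75, h(m) = 3.332 (+); new bracket [0.75, 1]
m = 0.875, h(m) = 1.3928 (+); new bracket [0.875, 1]

[0.875, 1]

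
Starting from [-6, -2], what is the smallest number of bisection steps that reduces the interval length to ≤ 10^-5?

Width after n steps is 4/2^n. Need 2^n ≥ 4/10^-5 = 400000.
2^18 = 262144 < 400000 ≤ 2^19 = 524288, so n = 19.

19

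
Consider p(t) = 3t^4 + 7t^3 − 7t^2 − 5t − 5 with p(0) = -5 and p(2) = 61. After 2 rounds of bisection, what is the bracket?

[1, 1.5]

t = 1 gives p = -7, negative; keep [1, 2]
t = 1.5 gives p = 10.5625, positive; keep [1, 1.5]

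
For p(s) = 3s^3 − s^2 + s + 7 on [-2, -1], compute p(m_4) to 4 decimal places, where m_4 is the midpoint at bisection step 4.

s = -1.5 gives p = -6.875, negative; keep [-1.5, -1]
s = -1.25 gives p = -1.671875, negative; keep [-1.25, -1]
s = -1.125 gives p = 0.337891, positive; keep [-1.25, -1.125]
s = -1.1875 gives p = -0.6213, negative; keep [-1.1875, -1.125]

-0.6213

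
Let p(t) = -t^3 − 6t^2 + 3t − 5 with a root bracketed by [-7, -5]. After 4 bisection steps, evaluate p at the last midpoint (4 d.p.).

2.5566

t = -6 gives p = -23, negative; keep [-7, -6]
t = -6.5 gives p = -3.375, negative; keep [-7, -6.5]
t = -6.75 gives p = 8.921875, positive; keep [-6.75, -6.5]
t = -6.625 gives p = 2.5566, positive; keep [-6.625, -6.5]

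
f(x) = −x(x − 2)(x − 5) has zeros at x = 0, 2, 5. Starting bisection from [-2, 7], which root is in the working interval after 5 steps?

f(2.5) = 3.125 > 0, so the root lies in [2.5, 7]
f(4.75) = 3.265625 > 0, so the root lies in [4.75, 7]
f(5.875) = -19.919922 < 0, so the root lies in [4.75, 5.875]
f(5.3125) = -5.4993 < 0, so the root lies in [4.75, 5.3125]
f(5.03125) = -0.4766 < 0, so the root lies in [4.75, 5.03125]

5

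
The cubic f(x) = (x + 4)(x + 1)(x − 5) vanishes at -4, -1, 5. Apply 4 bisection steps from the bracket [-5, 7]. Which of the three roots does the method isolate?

5

m = 1, f(m) = -40 (−); new bracket [1, 7]
m = 4, f(m) = -40 (−); new bracket [4, 7]
m = 5.5, f(m) = 30.875 (+); new bracket [4, 5.5]
m = 4.75, f(m) = -12.5781 (−); new bracket [4.75, 5.5]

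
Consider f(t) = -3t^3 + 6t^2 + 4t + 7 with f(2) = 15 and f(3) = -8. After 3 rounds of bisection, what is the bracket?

t = 2.5 gives f = 7.625, positive; keep [2.5, 3]
t = 2.75 gives f = 0.984375, positive; keep [2.75, 3]
t = 2.875 gives f = -3.197266, negative; keep [2.75, 2.875]

[2.75, 2.875]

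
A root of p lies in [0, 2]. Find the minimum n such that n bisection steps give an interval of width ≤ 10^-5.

Width after n steps is 2/2^n. Need 2^n ≥ 2/10^-5 = 200000.
2^17 = 131072 < 200000 ≤ 2^18 = 262144, so n = 18.

18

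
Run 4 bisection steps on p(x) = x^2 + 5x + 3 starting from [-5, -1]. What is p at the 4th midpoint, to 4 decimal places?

p(-3) = -3 < 0, so the root lies in [-5, -3]
p(-4) = -1 < 0, so the root lies in [-5, -4]
p(-4.5) = 0.75 > 0, so the root lies in [-4.5, -4]
p(-4.25) = -0.1875 < 0, so the root lies in [-4.5, -4.25]

-0.1875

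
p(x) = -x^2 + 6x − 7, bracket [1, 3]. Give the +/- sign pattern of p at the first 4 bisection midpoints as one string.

+-++

x = 2 gives p = 1, positive; keep [1, 2]
x = 1.5 gives p = -0.25, negative; keep [1.5, 2]
x = 1.75 gives p = 0.4375, positive; keep [1.5, 1.75]
x = 1.625 gives p = 0.1094, positive; keep [1.5, 1.625]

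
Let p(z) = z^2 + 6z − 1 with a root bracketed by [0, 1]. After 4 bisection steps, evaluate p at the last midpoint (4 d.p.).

p(0.5) = 2.25 > 0, so the root lies in [0, 0.5]
p(0.25) = 0.5625 > 0, so the root lies in [0, 0.25]
p(0.125) = -0.234375 < 0, so the root lies in [0.125, 0.25]
p(0.1875) = 0.1602 > 0, so the root lies in [0.125, 0.1875]

0.1602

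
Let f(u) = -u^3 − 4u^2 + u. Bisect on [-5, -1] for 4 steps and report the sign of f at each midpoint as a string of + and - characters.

midpoint -3: f = -12 < 0 → [-5, -3]
midpoint -4: f = -4 < 0 → [-5, -4]
midpoint -4.5: f = 5.625 > 0 → [-4.5, -4]
midpoint -4.25: f = 0.2656 > 0 → [-4.25, -4]

--++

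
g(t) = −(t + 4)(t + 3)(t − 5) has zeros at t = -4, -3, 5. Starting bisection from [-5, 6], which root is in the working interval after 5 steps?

t = 0.5 gives g = 70.875, positive; keep [0.5, 6]
t = 3.25 gives g = 79.296875, positive; keep [3.25, 6]
t = 4.625 gives g = 24.662109, positive; keep [4.625, 6]
t = 5.3125 gives g = -24.1907, negative; keep [4.625, 5.3125]
t = 4.96875 gives g = 2.2334, positive; keep [4.96875, 5.3125]

5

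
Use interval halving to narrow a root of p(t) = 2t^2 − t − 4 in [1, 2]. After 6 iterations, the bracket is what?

t = 1.5 gives p = -1, negative; keep [1.5, 2]
t = 1.75 gives p = 0.375, positive; keep [1.5, 1.75]
t = 1.625 gives p = -0.34375, negative; keep [1.625, 1.75]
t = 1.6875 gives p = 0.0078, positive; keep [1.625, 1.6875]
t = 1.65625 gives p = -0.1699, negative; keep [1.65625, 1.6875]
t = 1.671875 gives p = -0.0815, negative; keep [1.671875, 1.6875]

[1.671875, 1.6875]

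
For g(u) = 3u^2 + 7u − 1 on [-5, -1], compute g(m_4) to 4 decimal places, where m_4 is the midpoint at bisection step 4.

g(-3) = 5 > 0, so the root lies in [-3, -1]
g(-2) = -3 < 0, so the root lies in [-3, -2]
g(-2.5) = 0.25 > 0, so the root lies in [-2.5, -2]
g(-2.25) = -1.5625 < 0, so the root lies in [-2.5, -2.25]

-1.5625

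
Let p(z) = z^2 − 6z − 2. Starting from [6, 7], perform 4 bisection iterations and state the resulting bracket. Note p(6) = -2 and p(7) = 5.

z = 6.5 gives p = 1.25, positive; keep [6, 6.5]
z = 6.25 gives p = -0.4375, negative; keep [6.25, 6.5]
z = 6.375 gives p = 0.390625, positive; keep [6.25, 6.375]
z = 6.3125 gives p = -0.0273, negative; keep [6.3125, 6.375]

[6.3125, 6.375]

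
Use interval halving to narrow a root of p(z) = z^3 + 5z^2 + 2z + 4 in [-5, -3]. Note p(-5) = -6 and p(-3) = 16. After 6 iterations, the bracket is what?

midpoint -4: p = 12 > 0 → [-5, -4]
midpoint -4.5: p = 5.125 > 0 → [-5, -4.5]
midpoint -4.75: p = 0.140625 > 0 → [-5, -4.75]
midpoint -4.875: p = -2.7793 < 0 → [-4.875, -4.75]
midpoint -4.8125: p = -1.2825 < 0 → [-4.8125, -4.75]
midpoint -4.78125: p = -0.5618 < 0 → [-4.78125, -4.75]

[-4.78125, -4.75]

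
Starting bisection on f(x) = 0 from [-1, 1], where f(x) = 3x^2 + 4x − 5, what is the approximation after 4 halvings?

0.875

midpoint 0: f = -5 < 0 → [0, 1]
midpoint 0.5: f = -2.25 < 0 → [0.5, 1]
midpoint 0.75: f = -0.3125 < 0 → [0.75, 1]
midpoint 0.875: f = 0.7969 > 0 → [0.75, 0.875]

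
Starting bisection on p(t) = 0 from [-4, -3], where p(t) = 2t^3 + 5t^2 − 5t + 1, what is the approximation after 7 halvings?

m = -3.5, p(m) = -6 (−); new bracket [-3.5, -3]
m = -3.25, p(m) = 1.40625 (+); new bracket [-3.5, -3.25]
m = -3.375, p(m) = -2.058594 (−); new bracket [-3.375, -3.25]
m = -3.3125, p(m) = -0.2681 (−); new bracket [-3.3125, -3.25]
m = -3.28125, p(m) = 0.5834 (+); new bracket [-3.3125, -3.28125]
m = -3.296875, p(m) = 0.1613 (+); new bracket [-3.3125, -3.296875]
m = -3.3046875, p(m) = -0.0525 (−); new bracket [-3.3046875, -3.296875]

-3.3046875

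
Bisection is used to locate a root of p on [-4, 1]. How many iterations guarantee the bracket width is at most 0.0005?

14

Width after n steps is 5/2^n. Need 2^n ≥ 5/0.0005 = 10000.
2^13 = 8192 < 10000 ≤ 2^14 = 16384, so n = 14.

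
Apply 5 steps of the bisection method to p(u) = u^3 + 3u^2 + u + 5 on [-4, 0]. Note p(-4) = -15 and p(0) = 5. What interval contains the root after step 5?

m = -2, p(m) = 7 (+); new bracket [-4, -2]
m = -3, p(m) = 2 (+); new bracket [-4, -3]
m = -3.5, p(m) = -4.625 (−); new bracket [-3.5, -3]
m = -3.25, p(m) = -0.8906 (−); new bracket [-3.25, -3]
m = -3.125, p(m) = 0.6543 (+); new bracket [-3.25, -3.125]

[-3.25, -3.125]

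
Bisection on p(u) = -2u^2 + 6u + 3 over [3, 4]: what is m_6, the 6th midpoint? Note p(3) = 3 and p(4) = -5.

m = 3.5, p(m) = -0.5 (−); new bracket [3, 3.5]
m = 3.25, p(m) = 1.375 (+); new bracket [3.25, 3.5]
m = 3.375, p(m) = 0.46875 (+); new bracket [3.375, 3.5]
m = 3.4375, p(m) = -0.0078 (−); new bracket [3.375, 3.4375]
m = 3.40625, p(m) = 0.2324 (+); new bracket [3.40625, 3.4375]
m = 3.421875, p(m) = 0.1128 (+); new bracket [3.421875, 3.4375]

3.421875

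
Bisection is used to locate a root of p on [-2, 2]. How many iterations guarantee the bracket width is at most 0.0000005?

Width after n steps is 4/2^n. Need 2^n ≥ 4/0.0000005 = 8000000.
2^22 = 4194304 < 8000000 ≤ 2^23 = 8388608, so n = 23.

23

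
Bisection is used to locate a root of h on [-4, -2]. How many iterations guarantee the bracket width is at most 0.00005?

Width after n steps is 2/2^n. Need 2^n ≥ 2/0.00005 = 40000.
2^15 = 32768 < 40000 ≤ 2^16 = 65536, so n = 16.

16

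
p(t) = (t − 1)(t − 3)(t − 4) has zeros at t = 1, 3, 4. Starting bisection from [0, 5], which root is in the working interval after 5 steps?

1

midpoint 2.5: p = 1.125 > 0 → [0, 2.5]
midpoint 1.25: p = 1.203125 > 0 → [0, 1.25]
midpoint 0.625: p = -3.005859 < 0 → [0.625, 1.25]
midpoint 0.9375: p = -0.3948 < 0 → [0.9375, 1.25]
midpoint 1.09375: p = 0.5194 > 0 → [0.9375, 1.09375]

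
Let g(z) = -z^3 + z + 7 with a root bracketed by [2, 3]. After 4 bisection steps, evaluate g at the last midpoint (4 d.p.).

0.2888

g(2.5) = -6.125 < 0, so the root lies in [2, 2.5]
g(2.25) = -2.140625 < 0, so the root lies in [2, 2.25]
g(2.125) = -0.470703 < 0, so the root lies in [2, 2.125]
g(2.0625) = 0.2888 > 0, so the root lies in [2.0625, 2.125]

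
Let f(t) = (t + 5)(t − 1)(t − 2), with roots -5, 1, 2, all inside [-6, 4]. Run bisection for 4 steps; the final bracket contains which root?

-5

m = -1, f(m) = 24 (+); new bracket [-6, -1]
m = -3.5, f(m) = 37.125 (+); new bracket [-6, -3.5]
m = -4.75, f(m) = 9.703125 (+); new bracket [-6, -4.75]
m = -5.375, f(m) = -17.6309 (−); new bracket [-5.375, -4.75]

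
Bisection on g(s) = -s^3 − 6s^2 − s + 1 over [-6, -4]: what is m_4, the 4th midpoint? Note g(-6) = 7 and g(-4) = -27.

m = -5, g(m) = -19 (−); new bracket [-6, -5]
m = -5.5, g(m) = -8.625 (−); new bracket [-6, -5.5]
m = -5.75, g(m) = -1.515625 (−); new bracket [-6, -5.75]
m = -5.875, g(m) = 2.5605 (+); new bracket [-5.875, -5.75]

-5.875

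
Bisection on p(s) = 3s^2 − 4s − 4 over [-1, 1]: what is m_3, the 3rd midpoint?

midpoint 0: p = -4 < 0 → [-1, 0]
midpoint -0.5: p = -1.25 < 0 → [-1, -0.5]
midpoint -0.75: p = 0.6875 > 0 → [-0.75, -0.5]

-0.75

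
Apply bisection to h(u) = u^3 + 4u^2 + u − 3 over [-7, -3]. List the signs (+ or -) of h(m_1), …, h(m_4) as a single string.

---+

m = -5, h(m) = -33 (−); new bracket [-5, -3]
m = -4, h(m) = -7 (−); new bracket [-4, -3]
m = -3.5, h(m) = -0.375 (−); new bracket [-3.5, -3]
m = -3.25, h(m) = 1.6719 (+); new bracket [-3.5, -3.25]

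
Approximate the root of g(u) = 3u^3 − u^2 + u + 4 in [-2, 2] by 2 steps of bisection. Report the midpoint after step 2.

-1

m = 0, g(m) = 4 (+); new bracket [-2, 0]
m = -1, g(m) = -1 (−); new bracket [-1, 0]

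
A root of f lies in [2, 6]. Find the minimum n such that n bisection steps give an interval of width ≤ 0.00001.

Width after n steps is 4/2^n. Need 2^n ≥ 4/0.00001 = 400000.
2^18 = 262144 < 400000 ≤ 2^19 = 524288, so n = 19.

19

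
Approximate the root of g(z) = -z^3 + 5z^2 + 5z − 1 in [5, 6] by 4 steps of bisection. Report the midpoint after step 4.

m = 5.5, g(m) = 11.375 (+); new bracket [5.5, 6]
m = 5.75, g(m) = 2.953125 (+); new bracket [5.75, 6]
m = 5.875, g(m) = -1.826172 (−); new bracket [5.75, 5.875]
m = 5.8125, g(m) = 0.6121 (+); new bracket [5.8125, 5.875]

5.8125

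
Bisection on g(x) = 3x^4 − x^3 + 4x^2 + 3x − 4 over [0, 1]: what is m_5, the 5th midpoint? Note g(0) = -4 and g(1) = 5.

0.65625

midpoint 0.5: g = -1.4375 < 0 → [0.5, 1]
midpoint 0.75: g = 1.027344 > 0 → [0.5, 0.75]
midpoint 0.625: g = -0.348877 < 0 → [0.625, 0.75]
midpoint 0.6875: g = 0.2984 > 0 → [0.625, 0.6875]
midpoint 0.65625: g = -0.0348 < 0 → [0.65625, 0.6875]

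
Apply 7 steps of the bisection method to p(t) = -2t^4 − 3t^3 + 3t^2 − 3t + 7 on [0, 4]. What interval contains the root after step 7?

p(2) = -43 < 0, so the root lies in [0, 2]
p(1) = 2 > 0, so the root lies in [1, 2]
p(1.5) = -11 < 0, so the root lies in [1, 1.5]
p(1.25) = -2.8047 < 0, so the root lies in [1, 1.25]
p(1.125) = -0.0532 < 0, so the root lies in [1, 1.125]
p(1.0625) = 1.052 > 0, so the root lies in [1.0625, 1.125]
p(1.09375) = 0.5201 > 0, so the root lies in [1.09375, 1.125]

[1.09375, 1.125]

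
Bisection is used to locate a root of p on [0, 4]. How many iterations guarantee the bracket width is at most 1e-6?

22

Width after n steps is 4/2^n. Need 2^n ≥ 4/1e-6 = 4000000.
2^21 = 2097152 < 4000000 ≤ 2^22 = 4194304, so n = 22.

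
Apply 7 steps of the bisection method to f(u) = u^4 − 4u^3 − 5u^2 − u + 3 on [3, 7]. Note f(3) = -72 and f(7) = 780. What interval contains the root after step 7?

f(5) = -2 < 0, so the root lies in [5, 7]
f(6) = 249 > 0, so the root lies in [5, 6]
f(5.5) = 95.8125 > 0, so the root lies in [5, 5.5]
f(5.25) = 40.8164 > 0, so the root lies in [5, 5.25]
f(5.125) = 17.9846 > 0, so the root lies in [5, 5.125]
f(5.0625) = 7.6485 > 0, so the root lies in [5, 5.0625]
f(5.03125) = 2.7397 > 0, so the root lies in [5, 5.03125]

[5, 5.03125]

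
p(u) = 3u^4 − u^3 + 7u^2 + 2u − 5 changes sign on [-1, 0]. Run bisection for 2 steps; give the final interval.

[-1, -0.75]

p(-0.5) = -3.9375 < 0, so the root lies in [-1, -0.5]
p(-0.75) = -1.191406 < 0, so the root lies in [-1, -0.75]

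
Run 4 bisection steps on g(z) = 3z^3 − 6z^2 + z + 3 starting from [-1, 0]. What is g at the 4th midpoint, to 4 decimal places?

midpoint -0.5: g = 0.625 > 0 → [-1, -0.5]
midpoint -0.75: g = -2.390625 < 0 → [-0.75, -0.5]
midpoint -0.625: g = -0.701172 < 0 → [-0.625, -0.5]
midpoint -0.5625: g = 0.0051 > 0 → [-0.625, -0.5625]

0.0051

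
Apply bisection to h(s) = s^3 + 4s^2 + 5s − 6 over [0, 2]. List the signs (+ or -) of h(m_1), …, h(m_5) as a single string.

+-+--

midpoint 1: h = 4 > 0 → [0, 1]
midpoint 0.5: h = -2.375 < 0 → [0.5, 1]
midpoint 0.75: h = 0.421875 > 0 → [0.5, 0.75]
midpoint 0.625: h = -1.0684 < 0 → [0.625, 0.75]
midpoint 0.6875: h = -0.3469 < 0 → [0.6875, 0.75]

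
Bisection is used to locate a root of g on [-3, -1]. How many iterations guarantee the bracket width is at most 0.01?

8

Width after n steps is 2/2^n. Need 2^n ≥ 2/0.01 = 200.
2^7 = 128 < 200 ≤ 2^8 = 256, so n = 8.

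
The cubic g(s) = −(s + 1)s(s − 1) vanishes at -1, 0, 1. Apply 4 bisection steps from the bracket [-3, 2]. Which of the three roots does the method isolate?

midpoint -0.5: g = -0.375 < 0 → [-3, -0.5]
midpoint -1.75: g = 3.609375 > 0 → [-1.75, -0.5]
midpoint -1.125: g = 0.298828 > 0 → [-1.125, -0.5]
midpoint -0.8125: g = -0.2761 < 0 → [-1.125, -0.8125]

-1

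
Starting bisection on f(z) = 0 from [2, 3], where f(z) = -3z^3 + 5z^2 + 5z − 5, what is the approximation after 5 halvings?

2.09375

z = 2.5 gives f = -8.125, negative; keep [2, 2.5]
z = 2.25 gives f = -2.609375, negative; keep [2, 2.25]
z = 2.125 gives f = -0.583984, negative; keep [2, 2.125]
z = 2.0625 gives f = 0.261, positive; keep [2.0625, 2.125]
z = 2.09375 gives f = -0.148, negative; keep [2.0625, 2.09375]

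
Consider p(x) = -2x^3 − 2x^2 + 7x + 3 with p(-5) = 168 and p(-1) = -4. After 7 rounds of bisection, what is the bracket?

p(-3) = 18 > 0, so the root lies in [-3, -1]
p(-2) = -3 < 0, so the root lies in [-3, -2]
p(-2.5) = 4.25 > 0, so the root lies in [-2.5, -2]
p(-2.25) = -0.0938 < 0, so the root lies in [-2.5, -2.25]
p(-2.375) = 1.8867 > 0, so the root lies in [-2.375, -2.25]
p(-2.3125) = 0.8501 > 0, so the root lies in [-2.3125, -2.25]
p(-2.28125) = 0.3668 > 0, so the root lies in [-2.28125, -2.25]

[-2.28125, -2.25]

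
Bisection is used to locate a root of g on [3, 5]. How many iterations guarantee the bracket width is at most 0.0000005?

Width after n steps is 2/2^n. Need 2^n ≥ 2/0.0000005 = 4000000.
2^21 = 2097152 < 4000000 ≤ 2^22 = 4194304, so n = 22.

22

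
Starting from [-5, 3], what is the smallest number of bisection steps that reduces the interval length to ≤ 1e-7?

Width after n steps is 8/2^n. Need 2^n ≥ 8/1e-7 = 80000000.
2^26 = 67108864 < 80000000 ≤ 2^27 = 134217728, so n = 27.

27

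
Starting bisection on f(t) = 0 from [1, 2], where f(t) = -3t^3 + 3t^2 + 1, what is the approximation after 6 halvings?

1.234375

t = 1.5 gives f = -2.375, negative; keep [1, 1.5]
t = 1.25 gives f = -0.171875, negative; keep [1, 1.25]
t = 1.125 gives f = 0.525391, positive; keep [1.125, 1.25]
t = 1.1875 gives f = 0.2068, positive; keep [1.1875, 1.25]
t = 1.21875 gives f = 0.0252, positive; keep [1.21875, 1.25]
t = 1.234375 gives f = -0.0713, negative; keep [1.21875, 1.234375]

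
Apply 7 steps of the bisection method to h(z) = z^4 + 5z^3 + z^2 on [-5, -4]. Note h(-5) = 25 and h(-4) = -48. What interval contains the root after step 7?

[-4.796875, -4.7890625]

midpoint -4.5: h = -25.3125 < 0 → [-5, -4.5]
midpoint -4.75: h = -4.230469 < 0 → [-5, -4.75]
midpoint -4.875: h = 9.283447 > 0 → [-4.875, -4.75]
midpoint -4.8125: h = 2.2617 > 0 → [-4.8125, -4.75]
midpoint -4.78125: h = -1.0493 < 0 → [-4.8125, -4.78125]
midpoint -4.796875: h = 0.5899 > 0 → [-4.796875, -4.78125]
midpoint -4.7890625: h = -0.2338 < 0 → [-4.796875, -4.7890625]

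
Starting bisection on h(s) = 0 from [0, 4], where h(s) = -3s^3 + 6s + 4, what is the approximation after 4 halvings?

h(2) = -8 < 0, so the root lies in [0, 2]
h(1) = 7 > 0, so the root lies in [1, 2]
h(1.5) = 2.875 > 0, so the root lies in [1.5, 2]
h(1.75) = -1.5781 < 0, so the root lies in [1.5, 1.75]

1.75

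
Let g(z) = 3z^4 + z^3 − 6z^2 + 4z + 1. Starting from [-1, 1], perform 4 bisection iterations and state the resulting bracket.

[-0.25, -0.125]

g(0) = 1 > 0, so the root lies in [-1, 0]
g(-0.5) = -2.4375 < 0, so the root lies in [-0.5, 0]
g(-0.25) = -0.378906 < 0, so the root lies in [-0.25, 0]
g(-0.125) = 0.405 > 0, so the root lies in [-0.25, -0.125]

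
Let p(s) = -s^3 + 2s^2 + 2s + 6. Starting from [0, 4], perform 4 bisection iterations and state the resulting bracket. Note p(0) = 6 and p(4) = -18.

p(2) = 10 > 0, so the root lies in [2, 4]
p(3) = 3 > 0, so the root lies in [3, 4]
p(3.5) = -5.375 < 0, so the root lies in [3, 3.5]
p(3.25) = -0.7031 < 0, so the root lies in [3, 3.25]

[3, 3.25]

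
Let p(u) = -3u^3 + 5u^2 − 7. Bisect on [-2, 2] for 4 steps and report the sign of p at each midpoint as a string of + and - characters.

-+--

p(0) = -7 < 0, so the root lies in [-2, 0]
p(-1) = 1 > 0, so the root lies in [-1, 0]
p(-0.5) = -5.375 < 0, so the root lies in [-1, -0.5]
p(-0.75) = -2.9219 < 0, so the root lies in [-1, -0.75]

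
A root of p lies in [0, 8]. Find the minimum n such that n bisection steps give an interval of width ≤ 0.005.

11

Width after n steps is 8/2^n. Need 2^n ≥ 8/0.005 = 1600.
2^10 = 1024 < 1600 ≤ 2^11 = 2048, so n = 11.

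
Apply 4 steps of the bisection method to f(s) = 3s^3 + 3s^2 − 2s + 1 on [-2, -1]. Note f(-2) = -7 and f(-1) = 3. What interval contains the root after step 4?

f(-1.5) = 0.625 > 0, so the root lies in [-2, -1.5]
f(-1.75) = -2.390625 < 0, so the root lies in [-1.75, -1.5]
f(-1.625) = -0.701172 < 0, so the root lies in [-1.625, -1.5]
f(-1.5625) = 0.0051 > 0, so the root lies in [-1.625, -1.5625]

[-1.625, -1.5625]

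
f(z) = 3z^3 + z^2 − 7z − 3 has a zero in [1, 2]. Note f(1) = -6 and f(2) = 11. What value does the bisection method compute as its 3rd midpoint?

f(1.5) = -1.125 < 0, so the root lies in [1.5, 2]
f(1.75) = 3.890625 > 0, so the root lies in [1.5, 1.75]
f(1.625) = 1.138672 > 0, so the root lies in [1.5, 1.625]

1.625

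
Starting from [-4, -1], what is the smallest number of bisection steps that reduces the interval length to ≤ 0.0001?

Width after n steps is 3/2^n. Need 2^n ≥ 3/0.0001 = 30000.
2^14 = 16384 < 30000 ≤ 2^15 = 32768, so n = 15.

15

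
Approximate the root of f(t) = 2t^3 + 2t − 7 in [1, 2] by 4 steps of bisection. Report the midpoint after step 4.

f(1.5) = 2.75 > 0, so the root lies in [1, 1.5]
f(1.25) = -0.59375 < 0, so the root lies in [1.25, 1.5]
f(1.375) = 0.949219 > 0, so the root lies in [1.25, 1.375]
f(1.3125) = 0.147 > 0, so the root lies in [1.25, 1.3125]

1.3125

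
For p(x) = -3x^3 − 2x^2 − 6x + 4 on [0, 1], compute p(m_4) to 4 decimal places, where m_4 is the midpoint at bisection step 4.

-0.5417

x = 0.5 gives p = 0.125, positive; keep [0.5, 1]
x = 0.75 gives p = -2.890625, negative; keep [0.5, 0.75]
x = 0.625 gives p = -1.263672, negative; keep [0.5, 0.625]
x = 0.5625 gives p = -0.5417, negative; keep [0.5, 0.5625]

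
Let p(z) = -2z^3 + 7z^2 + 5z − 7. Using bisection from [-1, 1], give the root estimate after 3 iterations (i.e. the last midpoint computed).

0.75

midpoint 0: p = -7 < 0 → [0, 1]
midpoint 0.5: p = -3 < 0 → [0.5, 1]
midpoint 0.75: p = -0.15625 < 0 → [0.75, 1]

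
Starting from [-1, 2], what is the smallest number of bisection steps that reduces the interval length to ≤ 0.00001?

Width after n steps is 3/2^n. Need 2^n ≥ 3/0.00001 = 300000.
2^18 = 262144 < 300000 ≤ 2^19 = 524288, so n = 19.

19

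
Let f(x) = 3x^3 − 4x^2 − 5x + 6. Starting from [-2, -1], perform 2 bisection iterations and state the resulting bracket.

[-1.5, -1.25]

m = -1.5, f(m) = -5.625 (−); new bracket [-1.5, -1]
m = -1.25, f(m) = 0.140625 (+); new bracket [-1.5, -1.25]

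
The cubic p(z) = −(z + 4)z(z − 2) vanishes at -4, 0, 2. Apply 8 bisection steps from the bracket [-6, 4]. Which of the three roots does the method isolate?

midpoint -1: p = -9 < 0 → [-6, -1]
midpoint -3.5: p = -9.625 < 0 → [-6, -3.5]
midpoint -4.75: p = 24.046875 > 0 → [-4.75, -3.5]
midpoint -4.125: p = 3.1582 > 0 → [-4.125, -3.5]
midpoint -3.8125: p = -4.155 < 0 → [-4.125, -3.8125]
midpoint -3.96875: p = -0.7403 < 0 → [-4.125, -3.96875]
midpoint -4.046875: p = 1.1471 > 0 → [-4.046875, -3.96875]
midpoint -4.0078125: p = 0.1881 > 0 → [-4.0078125, -3.96875]

-4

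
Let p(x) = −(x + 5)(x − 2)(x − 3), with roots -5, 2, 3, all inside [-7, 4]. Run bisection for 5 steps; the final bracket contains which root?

midpoint -1.5: p = -55.125 < 0 → [-7, -1.5]
midpoint -4.25: p = -33.984375 < 0 → [-7, -4.25]
midpoint -5.625: p = 41.103516 > 0 → [-5.625, -4.25]
midpoint -4.9375: p = -3.4417 < 0 → [-5.625, -4.9375]
midpoint -5.28125: p = 16.9588 > 0 → [-5.28125, -4.9375]

-5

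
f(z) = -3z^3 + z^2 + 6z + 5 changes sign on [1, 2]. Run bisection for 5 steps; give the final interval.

[1.84375, 1.875]

z = 1.5 gives f = 6.125, positive; keep [1.5, 2]
z = 1.75 gives f = 2.484375, positive; keep [1.75, 2]
z = 1.875 gives f = -0.009766, negative; keep [1.75, 1.875]
z = 1.8125 gives f = 1.2971, positive; keep [1.8125, 1.875]
z = 1.84375 gives f = 0.6589, positive; keep [1.84375, 1.875]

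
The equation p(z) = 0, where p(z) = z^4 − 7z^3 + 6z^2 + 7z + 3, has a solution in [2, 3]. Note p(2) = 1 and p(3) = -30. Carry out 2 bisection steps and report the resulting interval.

[2, 2.25]

midpoint 2.5: p = -12.3125 < 0 → [2, 2.5]
midpoint 2.25: p = -4.980469 < 0 → [2, 2.25]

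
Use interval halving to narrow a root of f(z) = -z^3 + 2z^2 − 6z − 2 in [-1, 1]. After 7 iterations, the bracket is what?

[-0.3125, -0.296875]

f(0) = -2 < 0, so the root lies in [-1, 0]
f(-0.5) = 1.625 > 0, so the root lies in [-0.5, 0]
f(-0.25) = -0.359375 < 0, so the root lies in [-0.5, -0.25]
f(-0.375) = 0.584 > 0, so the root lies in [-0.375, -0.25]
f(-0.3125) = 0.1008 > 0, so the root lies in [-0.3125, -0.25]
f(-0.28125) = -0.132 < 0, so the root lies in [-0.3125, -0.28125]
f(-0.296875) = -0.0163 < 0, so the root lies in [-0.3125, -0.296875]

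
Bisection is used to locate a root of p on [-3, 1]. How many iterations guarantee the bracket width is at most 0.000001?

Width after n steps is 4/2^n. Need 2^n ≥ 4/0.000001 = 4000000.
2^21 = 2097152 < 4000000 ≤ 2^22 = 4194304, so n = 22.

22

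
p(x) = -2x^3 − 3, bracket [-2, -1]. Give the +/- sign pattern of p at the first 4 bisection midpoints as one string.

x = -1.5 gives p = 3.75, positive; keep [-1.5, -1]
x = -1.25 gives p = 0.90625, positive; keep [-1.25, -1]
x = -1.125 gives p = -0.152344, negative; keep [-1.25, -1.125]
x = -1.1875 gives p = 0.3491, positive; keep [-1.1875, -1.125]

++-+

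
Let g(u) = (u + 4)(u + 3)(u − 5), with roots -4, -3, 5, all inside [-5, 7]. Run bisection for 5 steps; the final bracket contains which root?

midpoint 1: g = -80 < 0 → [1, 7]
midpoint 4: g = -56 < 0 → [4, 7]
midpoint 5.5: g = 40.375 > 0 → [4, 5.5]
midpoint 4.75: g = -16.9531 < 0 → [4.75, 5.5]
midpoint 5.125: g = 9.2676 > 0 → [4.75, 5.125]

5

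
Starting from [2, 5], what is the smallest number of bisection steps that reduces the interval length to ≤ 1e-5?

19

Width after n steps is 3/2^n. Need 2^n ≥ 3/1e-5 = 300000.
2^18 = 262144 < 300000 ≤ 2^19 = 524288, so n = 19.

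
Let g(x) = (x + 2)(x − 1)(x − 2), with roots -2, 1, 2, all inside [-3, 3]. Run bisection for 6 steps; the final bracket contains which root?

midpoint 0: g = 4 > 0 → [-3, 0]
midpoint -1.5: g = 4.375 > 0 → [-3, -1.5]
midpoint -2.25: g = -3.453125 < 0 → [-2.25, -1.5]
midpoint -1.875: g = 1.3926 > 0 → [-2.25, -1.875]
midpoint -2.0625: g = -0.7776 < 0 → [-2.0625, -1.875]
midpoint -1.96875: g = 0.3682 > 0 → [-2.0625, -1.96875]

-2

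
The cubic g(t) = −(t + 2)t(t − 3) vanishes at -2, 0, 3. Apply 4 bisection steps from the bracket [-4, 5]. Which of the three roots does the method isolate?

3

g(0.5) = 3.125 > 0, so the root lies in [0.5, 5]
g(2.75) = 3.265625 > 0, so the root lies in [2.75, 5]
g(3.875) = -19.919922 < 0, so the root lies in [2.75, 3.875]
g(3.3125) = -5.4993 < 0, so the root lies in [2.75, 3.3125]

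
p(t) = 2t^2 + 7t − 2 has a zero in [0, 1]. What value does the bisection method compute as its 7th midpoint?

t = 0.5 gives p = 2, positive; keep [0, 0.5]
t = 0.25 gives p = -0.125, negative; keep [0.25, 0.5]
t = 0.375 gives p = 0.90625, positive; keep [0.25, 0.375]
t = 0.3125 gives p = 0.3828, positive; keep [0.25, 0.3125]
t = 0.28125 gives p = 0.127, positive; keep [0.25, 0.28125]
t = 0.265625 gives p = 0.0005, positive; keep [0.25, 0.265625]
t = 0.2578125 gives p = -0.0624, negative; keep [0.2578125, 0.265625]

0.2578125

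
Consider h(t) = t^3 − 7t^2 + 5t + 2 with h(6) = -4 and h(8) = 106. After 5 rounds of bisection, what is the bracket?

midpoint 7: h = 37 > 0 → [6, 7]
midpoint 6.5: h = 13.375 > 0 → [6, 6.5]
midpoint 6.25: h = 3.953125 > 0 → [6, 6.25]
midpoint 6.125: h = -0.2012 < 0 → [6.125, 6.25]
midpoint 6.1875: h = 1.8308 > 0 → [6.125, 6.1875]

[6.125, 6.1875]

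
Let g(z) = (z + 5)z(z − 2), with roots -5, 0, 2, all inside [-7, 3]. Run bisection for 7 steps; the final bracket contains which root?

-5

g(-2) = 24 > 0, so the root lies in [-7, -2]
g(-4.5) = 14.625 > 0, so the root lies in [-7, -4.5]
g(-5.75) = -33.421875 < 0, so the root lies in [-5.75, -4.5]
g(-5.125) = -4.5645 < 0, so the root lies in [-5.125, -4.5]
g(-4.8125) = 6.1472 > 0, so the root lies in [-5.125, -4.8125]
g(-4.96875) = 1.0821 > 0, so the root lies in [-5.125, -4.96875]
g(-5.046875) = -1.6671 < 0, so the root lies in [-5.046875, -4.96875]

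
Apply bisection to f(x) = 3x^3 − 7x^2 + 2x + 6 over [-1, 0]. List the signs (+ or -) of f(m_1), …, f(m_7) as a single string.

x = -0.5 gives f = 2.875, positive; keep [-1, -0.5]
x = -0.75 gives f = -0.703125, negative; keep [-0.75, -0.5]
x = -0.625 gives f = 1.283203, positive; keep [-0.75, -0.625]
x = -0.6875 gives f = 0.3416, positive; keep [-0.75, -0.6875]
x = -0.71875 gives f = -0.1676, negative; keep [-0.71875, -0.6875]
x = -0.703125 gives f = 0.0902, positive; keep [-0.71875, -0.703125]
x = -0.7109375 gives f = -0.0379, negative; keep [-0.7109375, -0.703125]

+-++-+-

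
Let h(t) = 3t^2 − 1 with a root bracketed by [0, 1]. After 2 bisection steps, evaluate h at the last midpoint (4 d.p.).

0.6875

t = 0.5 gives h = -0.25, negative; keep [0.5, 1]
t = 0.75 gives h = 0.6875, positive; keep [0.5, 0.75]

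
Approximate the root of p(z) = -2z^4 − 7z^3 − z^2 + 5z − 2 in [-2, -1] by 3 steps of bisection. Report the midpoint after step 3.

midpoint -1.5: p = 1.75 > 0 → [-1.5, -1]
midpoint -1.25: p = -1.023438 < 0 → [-1.5, -1.25]
midpoint -1.375: p = 0.282715 > 0 → [-1.375, -1.25]

-1.375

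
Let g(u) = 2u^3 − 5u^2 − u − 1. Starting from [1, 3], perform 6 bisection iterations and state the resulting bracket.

[2.71875, 2.75]

u = 2 gives g = -7, negative; keep [2, 3]
u = 2.5 gives g = -3.5, negative; keep [2.5, 3]
u = 2.75 gives g = 0.03125, positive; keep [2.5, 2.75]
u = 2.625 gives g = -1.9023, negative; keep [2.625, 2.75]
u = 2.6875 gives g = -0.979, negative; keep [2.6875, 2.75]
u = 2.71875 gives g = -0.4849, negative; keep [2.71875, 2.75]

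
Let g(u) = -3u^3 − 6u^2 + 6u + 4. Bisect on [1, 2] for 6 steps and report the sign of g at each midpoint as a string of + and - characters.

midpoint 1.5: g = -10.625 < 0 → [1, 1.5]
midpoint 1.25: g = -3.734375 < 0 → [1, 1.25]
midpoint 1.125: g = -1.115234 < 0 → [1, 1.125]
midpoint 1.0625: g = 0.0032 > 0 → [1.0625, 1.125]
midpoint 1.09375: g = -0.5406 < 0 → [1.0625, 1.09375]
midpoint 1.078125: g = -0.2649 < 0 → [1.0625, 1.078125]

---+--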